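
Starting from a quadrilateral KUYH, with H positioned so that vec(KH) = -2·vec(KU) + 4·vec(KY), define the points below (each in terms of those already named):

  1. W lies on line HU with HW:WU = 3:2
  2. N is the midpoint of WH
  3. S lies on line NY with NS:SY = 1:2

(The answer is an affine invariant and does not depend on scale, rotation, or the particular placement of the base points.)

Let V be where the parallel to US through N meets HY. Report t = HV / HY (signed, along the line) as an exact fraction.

Choose coordinates K = (0, 0), U = (1, 0), Y = (0, 1), H = (-2, 4).
1. W lies on line HU with HW:WU = 3:2 ⇒ W = (-1/5, 8/5)
2. N is the midpoint of WH ⇒ N = (-11/10, 14/5)
3. S lies on line NY with NS:SY = 1:2 ⇒ S = (-11/15, 11/5)
through N parallel to US: direction (-26/15, 11/5); meets HY at V = (-7/4, 29/8)
V = H + t·(Y−H) with t = 1/8

t = 1/8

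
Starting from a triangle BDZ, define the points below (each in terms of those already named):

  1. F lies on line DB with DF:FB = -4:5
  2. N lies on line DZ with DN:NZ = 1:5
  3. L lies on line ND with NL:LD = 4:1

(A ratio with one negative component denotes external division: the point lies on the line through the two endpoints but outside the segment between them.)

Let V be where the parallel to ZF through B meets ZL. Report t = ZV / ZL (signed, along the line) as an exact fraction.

Choose coordinates B = (0, 0), D = (1, 0), Z = (0, 1).
1. F lies on line DB with DF:FB = -4:5 ⇒ F = (5, 0)
2. N lies on line DZ with DN:NZ = 1:5 ⇒ N = (5/6, 1/6)
3. L lies on line ND with NL:LD = 4:1 ⇒ L = (29/30, 1/30)
through B parallel to ZF: direction (5, -1); meets ZL at V = (5/4, -1/4)
V = Z + t·(L−Z) with t = 75/58

t = 75/58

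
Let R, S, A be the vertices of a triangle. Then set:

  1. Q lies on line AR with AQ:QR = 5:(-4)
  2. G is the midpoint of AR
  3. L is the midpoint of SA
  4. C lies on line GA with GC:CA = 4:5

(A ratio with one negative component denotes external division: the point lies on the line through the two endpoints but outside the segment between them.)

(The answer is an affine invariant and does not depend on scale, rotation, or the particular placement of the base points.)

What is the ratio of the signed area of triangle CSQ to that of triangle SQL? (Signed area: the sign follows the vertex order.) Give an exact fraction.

[CSQ]:[SQL] = 17/9

Work in coordinates with R = (0, 0), S = (1, 0), A = (0, 1).
1. Q lies on line AR with AQ:QR = 5:(-4) ⇒ Q = (0, -4)
2. G is the midpoint of AR ⇒ G = (0, 1/2)
3. L is the midpoint of SA ⇒ L = (1/2, 1/2)
4. C lies on line GA with GC:CA = 4:5 ⇒ C = (0, 13/18)
2·[CSQ] = -85/18, 2·[SQL] = -5/2
[CSQ]:[SQL] = -85/18:-5/2 = 17/9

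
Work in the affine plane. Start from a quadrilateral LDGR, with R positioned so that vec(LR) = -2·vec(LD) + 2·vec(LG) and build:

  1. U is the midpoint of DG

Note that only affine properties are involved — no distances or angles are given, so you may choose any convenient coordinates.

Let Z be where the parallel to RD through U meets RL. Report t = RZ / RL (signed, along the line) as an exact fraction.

Work in coordinates with L = (0, 0), D = (1, 0), G = (0, 1), R = (-2, 2).
1. U is the midpoint of DG ⇒ U = (1/2, 1/2)
through U parallel to RD: direction (3, -2); meets RL at Z = (-5/2, 5/2)
Z = R + t·(L−R) with t = -1/4

t = -1/4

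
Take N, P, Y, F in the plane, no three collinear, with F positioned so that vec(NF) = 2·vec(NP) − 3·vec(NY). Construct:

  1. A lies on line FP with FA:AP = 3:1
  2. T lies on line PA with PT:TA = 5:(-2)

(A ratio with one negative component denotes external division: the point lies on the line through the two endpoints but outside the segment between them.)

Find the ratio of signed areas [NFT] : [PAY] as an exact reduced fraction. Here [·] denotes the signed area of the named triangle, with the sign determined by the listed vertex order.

Set N = (0, 0), P = (1, 0), Y = (0, 1), F = (2, -3); any affine frame gives the same invariant.
1. A lies on line FP with FA:AP = 3:1 ⇒ A = (5/4, -3/4)
2. T lies on line PA with PT:TA = 5:(-2) ⇒ T = (17/12, -5/4)
2·[NFT] = 7/4, 2·[PAY] = -1/2
[NFT]:[PAY] = 7/4:-1/2 = -7/2

[NFT]:[PAY] = -7/2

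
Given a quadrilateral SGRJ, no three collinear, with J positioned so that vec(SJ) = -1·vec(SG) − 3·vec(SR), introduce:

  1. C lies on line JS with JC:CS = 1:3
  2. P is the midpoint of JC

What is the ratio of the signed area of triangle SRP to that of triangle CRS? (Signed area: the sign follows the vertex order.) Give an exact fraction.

Set S = (0, 0), G = (1, 0), R = (0, 1), J = (-1, -3); any affine frame gives the same invariant.
1. C lies on line JS with JC:CS = 1:3 ⇒ C = (-3/4, -9/4)
2. P is the midpoint of JC ⇒ P = (-7/8, -21/8)
2·[SRP] = 7/8, 2·[CRS] = -3/4
[SRP]:[CRS] = 7/8:-3/4 = -7/6

[SRP]:[CRS] = -7/6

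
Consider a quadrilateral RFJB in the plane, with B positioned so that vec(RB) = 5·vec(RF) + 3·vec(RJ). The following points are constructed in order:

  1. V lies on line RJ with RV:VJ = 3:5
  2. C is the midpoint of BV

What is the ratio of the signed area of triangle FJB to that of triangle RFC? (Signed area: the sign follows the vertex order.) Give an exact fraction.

[FJB]:[RFC] = -112/27

Set R = (0, 0), F = (1, 0), J = (0, 1), B = (5, 3); any affine frame gives the same invariant.
1. V lies on line RJ with RV:VJ = 3:5 ⇒ V = (0, 3/8)
2. C is the midpoint of BV ⇒ C = (5/2, 27/16)
2·[FJB] = -7, 2·[RFC] = 27/16
[FJB]:[RFC] = -7:27/16 = -112/27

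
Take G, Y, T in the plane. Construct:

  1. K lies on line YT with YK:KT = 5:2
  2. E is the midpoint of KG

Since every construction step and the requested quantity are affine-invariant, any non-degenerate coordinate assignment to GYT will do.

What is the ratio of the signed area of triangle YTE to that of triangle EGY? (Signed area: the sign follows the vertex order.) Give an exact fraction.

Work in coordinates with G = (0, 0), Y = (1, 0), T = (0, 1).
1. K lies on line YT with YK:KT = 5:2 ⇒ K = (2/7, 5/7)
2. E is the midpoint of KG ⇒ E = (1/7, 5/14)
2·[YTE] = 1/2, 2·[EGY] = 5/14
[YTE]:[EGY] = 1/2:5/14 = 7/5

[YTE]:[EGY] = 7/5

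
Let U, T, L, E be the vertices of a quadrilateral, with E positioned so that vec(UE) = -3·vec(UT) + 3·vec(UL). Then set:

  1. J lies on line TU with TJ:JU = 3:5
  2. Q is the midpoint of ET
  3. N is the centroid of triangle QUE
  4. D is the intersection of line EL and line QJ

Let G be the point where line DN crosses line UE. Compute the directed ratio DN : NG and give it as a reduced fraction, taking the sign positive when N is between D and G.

DN:NG = 17/10

Work in coordinates with U = (0, 0), T = (1, 0), L = (0, 1), E = (-3, 3).
1. J lies on line TU with TJ:JU = 3:5 ⇒ J = (5/8, 0)
2. Q is the midpoint of ET ⇒ Q = (-1, 3/2)
3. N is the centroid of triangle QUE ⇒ N = (-4/3, 3/2)
4. D is the intersection of line EL and line QJ ⇒ D = (-33/20, 21/10)
line DN meets UE at G = (-39/34, 39/34)
N = D + t·(G−D) with t = 17/27, so DN:NG = 17/27:10/27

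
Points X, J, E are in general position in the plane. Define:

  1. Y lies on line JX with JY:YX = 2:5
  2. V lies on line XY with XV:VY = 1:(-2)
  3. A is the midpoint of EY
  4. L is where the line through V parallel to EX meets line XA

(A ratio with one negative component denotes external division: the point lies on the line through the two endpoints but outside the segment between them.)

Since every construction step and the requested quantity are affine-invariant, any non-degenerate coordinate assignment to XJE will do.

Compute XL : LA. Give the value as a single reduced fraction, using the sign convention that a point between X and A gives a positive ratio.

Set X = (0, 0), J = (1, 0), E = (0, 1); any affine frame gives the same invariant.
1. Y lies on line JX with JY:YX = 2:5 ⇒ Y = (5/7, 0)
2. V lies on line XY with XV:VY = 1:(-2) ⇒ V = (-5/7, 0)
3. A is the midpoint of EY ⇒ A = (5/14, 1/2)
4. L is where the line through V parallel to EX meets line XA ⇒ L = (-5/7, -1)
L = X + t·(A−X) with t = -2, so XL:LA = t:(1−t) = -2:3

XL:LA = -2/3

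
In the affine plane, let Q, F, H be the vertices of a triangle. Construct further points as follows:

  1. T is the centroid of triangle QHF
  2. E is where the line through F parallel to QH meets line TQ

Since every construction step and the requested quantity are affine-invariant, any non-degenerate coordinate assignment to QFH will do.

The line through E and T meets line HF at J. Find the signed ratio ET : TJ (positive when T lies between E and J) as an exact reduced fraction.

ET:TJ = -4

Choose coordinates Q = (0, 0), F = (1, 0), H = (0, 1).
1. T is the centroid of triangle QHF ⇒ T = (1/3, 1/3)
2. E is where the line through F parallel to QH meets line TQ ⇒ E = (1, 1)
line ET meets HF at J = (1/2, 1/2)
T = E + t·(J−E) with t = 4/3, so ET:TJ = 4/3:-1/3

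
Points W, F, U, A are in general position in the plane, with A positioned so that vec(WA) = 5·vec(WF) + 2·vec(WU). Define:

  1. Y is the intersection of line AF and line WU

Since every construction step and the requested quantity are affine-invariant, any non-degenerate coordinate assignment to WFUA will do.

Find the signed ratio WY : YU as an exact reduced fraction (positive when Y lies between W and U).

WY:YU = -1/3

Choose coordinates W = (0, 0), F = (1, 0), U = (0, 1), A = (5, 2).
1. Y is the intersection of line AF and line WU ⇒ Y = (0, -1/2)
Y = W + t·(U−W) with t = -1/2, so WY:YU = t:(1−t) = -1/2:3/2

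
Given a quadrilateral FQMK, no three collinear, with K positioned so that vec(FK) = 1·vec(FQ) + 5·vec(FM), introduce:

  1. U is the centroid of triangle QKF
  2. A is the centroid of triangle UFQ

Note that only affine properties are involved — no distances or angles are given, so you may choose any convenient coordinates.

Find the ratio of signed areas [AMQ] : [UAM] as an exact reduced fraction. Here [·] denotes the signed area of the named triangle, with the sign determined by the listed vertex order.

Assign F = (0, 0), Q = (1, 0), M = (0, 1), K = (1, 5) — the answer is frame-independent, so this choice is without loss of generality.
1. U is the centroid of triangle QKF ⇒ U = (2/3, 5/3)
2. A is the centroid of triangle UFQ ⇒ A = (5/9, 5/9)
2·[AMQ] = 1/9, 2·[UAM] = -2/3
[AMQ]:[UAM] = 1/9:-2/3 = -1/6

[AMQ]:[UAM] = -1/6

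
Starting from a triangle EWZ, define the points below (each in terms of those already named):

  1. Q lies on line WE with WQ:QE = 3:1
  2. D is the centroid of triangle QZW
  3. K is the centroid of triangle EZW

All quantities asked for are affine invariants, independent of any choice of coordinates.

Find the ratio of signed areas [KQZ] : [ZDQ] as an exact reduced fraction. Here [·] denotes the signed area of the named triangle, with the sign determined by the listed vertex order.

Assign E = (0, 0), W = (1, 0), Z = (0, 1) — the answer is frame-independent, so this choice is without loss of generality.
1. Q lies on line WE with WQ:QE = 3:1 ⇒ Q = (1/4, 0)
2. D is the centroid of triangle QZW ⇒ D = (5/12, 1/3)
3. K is the centroid of triangle EZW ⇒ K = (1/3, 1/3)
2·[KQZ] = -1/6, 2·[ZDQ] = -1/4
[KQZ]:[ZDQ] = -1/6:-1/4 = 2/3

[KQZ]:[ZDQ] = 2/3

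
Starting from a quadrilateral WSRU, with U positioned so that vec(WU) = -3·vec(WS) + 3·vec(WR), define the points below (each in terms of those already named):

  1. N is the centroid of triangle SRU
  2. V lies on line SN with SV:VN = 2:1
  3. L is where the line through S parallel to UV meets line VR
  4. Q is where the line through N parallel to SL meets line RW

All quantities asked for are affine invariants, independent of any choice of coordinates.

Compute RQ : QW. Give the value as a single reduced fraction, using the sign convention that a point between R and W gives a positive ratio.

RQ:QW = 2/11

Assign W = (0, 0), S = (1, 0), R = (0, 1), U = (-3, 3) — the answer is frame-independent, so this choice is without loss of generality.
1. N is the centroid of triangle SRU ⇒ N = (-2/3, 4/3)
2. V lies on line SN with SV:VN = 2:1 ⇒ V = (-1/9, 8/9)
3. L is where the line through S parallel to UV meets line VR ⇒ L = (-7/45, 38/45)
4. Q is where the line through N parallel to SL meets line RW ⇒ Q = (0, 11/13)
Q = R + t·(W−R) with t = 2/13, so RQ:QW = t:(1−t) = 2/13:11/13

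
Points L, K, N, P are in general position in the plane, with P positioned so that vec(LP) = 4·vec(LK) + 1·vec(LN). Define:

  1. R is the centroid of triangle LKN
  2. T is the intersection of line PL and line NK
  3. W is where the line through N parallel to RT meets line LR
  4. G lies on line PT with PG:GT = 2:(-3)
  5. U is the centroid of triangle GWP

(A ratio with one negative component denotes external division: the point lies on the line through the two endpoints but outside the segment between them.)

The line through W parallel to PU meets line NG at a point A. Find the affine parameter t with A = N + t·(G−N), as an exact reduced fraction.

t = 5/26

Work in coordinates with L = (0, 0), K = (1, 0), N = (0, 1), P = (4, 1).
1. R is the centroid of triangle LKN ⇒ R = (1/3, 1/3)
2. T is the intersection of line PL and line NK ⇒ T = (4/5, 1/5)
3. W is where the line through N parallel to RT meets line LR ⇒ W = (7/9, 7/9)
4. G lies on line PT with PG:GT = 2:(-3) ⇒ G = (52/5, 13/5)
5. U is the centroid of triangle GWP ⇒ U = (683/135, 197/135)
through W parallel to PU: direction (143/135, 62/135); meets NG at A = (2, 17/13)
A = N + t·(G−N) with t = 5/26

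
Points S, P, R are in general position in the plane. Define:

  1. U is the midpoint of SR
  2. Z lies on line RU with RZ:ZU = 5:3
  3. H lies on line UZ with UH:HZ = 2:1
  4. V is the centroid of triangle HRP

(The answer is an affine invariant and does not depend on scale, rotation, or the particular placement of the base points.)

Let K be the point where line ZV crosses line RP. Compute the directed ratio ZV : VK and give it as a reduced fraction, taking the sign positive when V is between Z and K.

Assign S = (0, 0), P = (1, 0), R = (0, 1) — the answer is frame-independent, so this choice is without loss of generality.
1. U is the midpoint of SR ⇒ U = (0, 1/2)
2. Z lies on line RU with RZ:ZU = 5:3 ⇒ Z = (0, 11/16)
3. H lies on line UZ with UH:HZ = 2:1 ⇒ H = (0, 5/8)
4. V is the centroid of triangle HRP ⇒ V = (1/3, 13/24)
line ZV meets RP at K = (5/9, 4/9)
V = Z + t·(K−Z) with t = 3/5, so ZV:VK = 3/5:2/5

ZV:VK = 3/2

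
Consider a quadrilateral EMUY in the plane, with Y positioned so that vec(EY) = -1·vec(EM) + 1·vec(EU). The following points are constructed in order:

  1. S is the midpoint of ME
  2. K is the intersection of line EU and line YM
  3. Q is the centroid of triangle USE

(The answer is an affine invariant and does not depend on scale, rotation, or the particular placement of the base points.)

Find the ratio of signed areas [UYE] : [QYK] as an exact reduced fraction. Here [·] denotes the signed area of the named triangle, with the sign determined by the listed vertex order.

Assign E = (0, 0), M = (1, 0), U = (0, 1), Y = (-1, 1) — the answer is frame-independent, so this choice is without loss of generality.
1. S is the midpoint of ME ⇒ S = (1/2, 0)
2. K is the intersection of line EU and line YM ⇒ K = (0, 1/2)
3. Q is the centroid of triangle USE ⇒ Q = (1/6, 1/3)
2·[UYE] = 1, 2·[QYK] = -1/12
[UYE]:[QYK] = 1:-1/12 = -12

[UYE]:[QYK] = -12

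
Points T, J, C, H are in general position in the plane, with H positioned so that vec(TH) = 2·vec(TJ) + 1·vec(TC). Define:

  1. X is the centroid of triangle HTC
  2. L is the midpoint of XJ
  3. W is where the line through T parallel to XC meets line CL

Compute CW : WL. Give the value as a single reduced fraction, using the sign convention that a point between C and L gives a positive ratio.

CW:WL = -4/3

Assign T = (0, 0), J = (1, 0), C = (0, 1), H = (2, 1) — the answer is frame-independent, so this choice is without loss of generality.
1. X is the centroid of triangle HTC ⇒ X = (2/3, 2/3)
2. L is the midpoint of XJ ⇒ L = (5/6, 1/3)
3. W is where the line through T parallel to XC meets line CL ⇒ W = (10/3, -5/3)
W = C + t·(L−C) with t = 4, so CW:WL = t:(1−t) = 4:-3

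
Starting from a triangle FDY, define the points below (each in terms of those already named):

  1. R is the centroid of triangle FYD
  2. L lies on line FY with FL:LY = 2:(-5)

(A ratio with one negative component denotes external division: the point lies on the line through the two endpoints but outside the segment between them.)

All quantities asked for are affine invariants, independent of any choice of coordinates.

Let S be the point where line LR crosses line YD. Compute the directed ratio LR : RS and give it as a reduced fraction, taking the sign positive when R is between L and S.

Choose coordinates F = (0, 0), D = (1, 0), Y = (0, 1).
1. R is the centroid of triangle FYD ⇒ R = (1/3, 1/3)
2. L lies on line FY with FL:LY = 2:(-5) ⇒ L = (0, -2/3)
line LR meets YD at S = (5/12, 7/12)
R = L + t·(S−L) with t = 4/5, so LR:RS = 4/5:1/5

LR:RS = 4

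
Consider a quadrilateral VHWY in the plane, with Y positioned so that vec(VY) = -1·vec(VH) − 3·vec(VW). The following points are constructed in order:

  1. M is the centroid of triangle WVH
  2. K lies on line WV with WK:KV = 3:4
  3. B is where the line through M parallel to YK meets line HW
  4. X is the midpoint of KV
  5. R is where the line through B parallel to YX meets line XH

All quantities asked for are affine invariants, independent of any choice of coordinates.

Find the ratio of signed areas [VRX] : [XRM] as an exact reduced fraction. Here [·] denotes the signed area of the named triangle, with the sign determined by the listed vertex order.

Set V = (0, 0), H = (1, 0), W = (0, 1), Y = (-1, -3); any affine frame gives the same invariant.
1. M is the centroid of triangle WVH ⇒ M = (1/3, 1/3)
2. K lies on line WV with WK:KV = 3:4 ⇒ K = (0, 4/7)
3. B is where the line through M parallel to YK meets line HW ⇒ B = (13/32, 19/32)
4. X is the midpoint of KV ⇒ X = (0, 2/7)
5. R is where the line through B parallel to YX meets line XH ⇒ R = (23/80, 57/280)
2·[VRX] = 23/280, 2·[XRM] = 23/560
[VRX]:[XRM] = 23/280:23/560 = 2

[VRX]:[XRM] = 2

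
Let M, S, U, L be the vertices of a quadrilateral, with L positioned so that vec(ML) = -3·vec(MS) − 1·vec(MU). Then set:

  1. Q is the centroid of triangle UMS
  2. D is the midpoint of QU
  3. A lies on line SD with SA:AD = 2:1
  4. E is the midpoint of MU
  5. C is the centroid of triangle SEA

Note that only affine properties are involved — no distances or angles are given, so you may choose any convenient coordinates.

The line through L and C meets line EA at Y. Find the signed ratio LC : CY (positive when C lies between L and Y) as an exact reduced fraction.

LC:CY = 14

Set M = (0, 0), S = (1, 0), U = (0, 1), L = (-3, -1); any affine frame gives the same invariant.
1. Q is the centroid of triangle UMS ⇒ Q = (1/3, 1/3)
2. D is the midpoint of QU ⇒ D = (1/6, 2/3)
3. A lies on line SD with SA:AD = 2:1 ⇒ A = (4/9, 4/9)
4. E is the midpoint of MU ⇒ E = (0, 1/2)
5. C is the centroid of triangle SEA ⇒ C = (13/27, 17/54)
line LC meets EA at Y = (46/63, 103/252)
C = L + t·(Y−L) with t = 14/15, so LC:CY = 14/15:1/15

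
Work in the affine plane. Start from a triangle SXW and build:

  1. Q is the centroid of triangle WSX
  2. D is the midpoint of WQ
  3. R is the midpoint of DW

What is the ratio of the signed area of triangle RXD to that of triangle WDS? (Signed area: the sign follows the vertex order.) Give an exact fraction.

Work in coordinates with S = (0, 0), X = (1, 0), W = (0, 1).
1. Q is the centroid of triangle WSX ⇒ Q = (1/3, 1/3)
2. D is the midpoint of WQ ⇒ D = (1/6, 2/3)
3. R is the midpoint of DW ⇒ R = (1/12, 5/6)
2·[RXD] = -1/12, 2·[WDS] = -1/6
[RXD]:[WDS] = -1/12:-1/6 = 1/2

[RXD]:[WDS] = 1/2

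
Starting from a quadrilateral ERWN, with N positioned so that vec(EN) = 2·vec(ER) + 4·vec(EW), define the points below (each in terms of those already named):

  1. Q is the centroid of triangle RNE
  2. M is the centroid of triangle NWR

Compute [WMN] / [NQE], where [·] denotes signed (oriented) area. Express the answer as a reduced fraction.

[WMN]:[NQE] = -5/4

Set E = (0, 0), R = (1, 0), W = (0, 1), N = (2, 4); any affine frame gives the same invariant.
1. Q is the centroid of triangle RNE ⇒ Q = (1, 4/3)
2. M is the centroid of triangle NWR ⇒ M = (1, 5/3)
2·[WMN] = 5/3, 2·[NQE] = -4/3
[WMN]:[NQE] = 5/3:-4/3 = -5/4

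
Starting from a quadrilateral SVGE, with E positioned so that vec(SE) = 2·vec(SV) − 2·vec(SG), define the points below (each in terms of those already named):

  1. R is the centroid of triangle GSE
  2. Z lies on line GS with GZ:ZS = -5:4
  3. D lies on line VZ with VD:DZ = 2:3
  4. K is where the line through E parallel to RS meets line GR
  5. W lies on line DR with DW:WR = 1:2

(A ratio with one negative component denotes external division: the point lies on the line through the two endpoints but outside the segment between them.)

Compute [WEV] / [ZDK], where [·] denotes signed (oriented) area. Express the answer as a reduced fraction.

Work in coordinates with S = (0, 0), V = (1, 0), G = (0, 1), E = (2, -2).
1. R is the centroid of triangle GSE ⇒ R = (2/3, -1/3)
2. Z lies on line GS with GZ:ZS = -5:4 ⇒ Z = (0, -4)
3. D lies on line VZ with VD:DZ = 2:3 ⇒ D = (3/5, -8/5)
4. K is where the line through E parallel to RS meets line GR ⇒ K = (4/3, -5/3)
5. W lies on line DR with DW:WR = 1:2 ⇒ W = (28/45, -53/45)
2·[WEV] = 29/15, 2·[ZDK] = -9/5
[WEV]:[ZDK] = 29/15:-9/5 = -29/27

[WEV]:[ZDK] = -29/27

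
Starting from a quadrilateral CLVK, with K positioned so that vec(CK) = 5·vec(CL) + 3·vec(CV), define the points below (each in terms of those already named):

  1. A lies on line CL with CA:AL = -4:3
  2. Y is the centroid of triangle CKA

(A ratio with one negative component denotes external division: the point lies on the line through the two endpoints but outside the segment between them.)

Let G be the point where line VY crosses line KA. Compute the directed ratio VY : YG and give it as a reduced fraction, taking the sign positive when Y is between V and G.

Choose coordinates C = (0, 0), L = (1, 0), V = (0, 1), K = (5, 3).
1. A lies on line CL with CA:AL = -4:3 ⇒ A = (4, 0)
2. Y is the centroid of triangle CKA ⇒ Y = (3, 1)
line VY meets KA at G = (13/3, 1)
Y = V + t·(G−V) with t = 9/13, so VY:YG = 9/13:4/13

VY:YG = 9/4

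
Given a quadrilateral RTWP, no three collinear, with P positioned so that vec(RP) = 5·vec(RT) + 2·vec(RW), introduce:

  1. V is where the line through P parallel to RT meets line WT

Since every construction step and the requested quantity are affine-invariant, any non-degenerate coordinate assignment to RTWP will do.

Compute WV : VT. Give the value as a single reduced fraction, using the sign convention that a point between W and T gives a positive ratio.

WV:VT = -1/2

Assign R = (0, 0), T = (1, 0), W = (0, 1), P = (5, 2) — the answer is frame-independent, so this choice is without loss of generality.
1. V is where the line through P parallel to RT meets line WT ⇒ V = (-1, 2)
V = W + t·(T−W) with t = -1, so WV:VT = t:(1−t) = -1:2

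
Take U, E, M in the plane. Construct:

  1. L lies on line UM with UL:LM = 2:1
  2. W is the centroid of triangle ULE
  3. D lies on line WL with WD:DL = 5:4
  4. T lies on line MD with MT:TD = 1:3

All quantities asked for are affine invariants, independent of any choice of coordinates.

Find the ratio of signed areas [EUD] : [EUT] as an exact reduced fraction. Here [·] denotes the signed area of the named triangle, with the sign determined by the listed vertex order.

[EUD]:[EUT] = 152/281

Work in coordinates with U = (0, 0), E = (1, 0), M = (0, 1).
1. L lies on line UM with UL:LM = 2:1 ⇒ L = (0, 2/3)
2. W is the centroid of triangle ULE ⇒ W = (1/3, 2/9)
3. D lies on line WL with WD:DL = 5:4 ⇒ D = (4/27, 38/81)
4. T lies on line MD with MT:TD = 1:3 ⇒ T = (1/27, 281/324)
2·[EUD] = -38/81, 2·[EUT] = -281/324
[EUD]:[EUT] = -38/81:-281/324 = 152/281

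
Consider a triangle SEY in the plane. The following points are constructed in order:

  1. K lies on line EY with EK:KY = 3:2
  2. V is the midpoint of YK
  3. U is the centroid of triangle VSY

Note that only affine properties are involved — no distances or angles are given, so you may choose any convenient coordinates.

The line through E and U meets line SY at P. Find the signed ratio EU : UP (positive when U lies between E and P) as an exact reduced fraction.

EU:UP = 14

Assign S = (0, 0), E = (1, 0), Y = (0, 1) — the answer is frame-independent, so this choice is without loss of generality.
1. K lies on line EY with EK:KY = 3:2 ⇒ K = (2/5, 3/5)
2. V is the midpoint of YK ⇒ V = (1/5, 4/5)
3. U is the centroid of triangle VSY ⇒ U = (1/15, 3/5)
line EU meets SY at P = (0, 9/14)
U = E + t·(P−E) with t = 14/15, so EU:UP = 14/15:1/15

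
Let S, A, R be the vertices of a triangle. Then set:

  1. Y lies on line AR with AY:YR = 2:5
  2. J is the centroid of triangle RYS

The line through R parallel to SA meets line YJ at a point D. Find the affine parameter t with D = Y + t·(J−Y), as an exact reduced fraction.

t = 5

Choose coordinates S = (0, 0), A = (1, 0), R = (0, 1).
1. Y lies on line AR with AY:YR = 2:5 ⇒ Y = (5/7, 2/7)
2. J is the centroid of triangle RYS ⇒ J = (5/21, 3/7)
through R parallel to SA: direction (1, 0); meets YJ at D = (-5/3, 1)
D = Y + t·(J−Y) with t = 5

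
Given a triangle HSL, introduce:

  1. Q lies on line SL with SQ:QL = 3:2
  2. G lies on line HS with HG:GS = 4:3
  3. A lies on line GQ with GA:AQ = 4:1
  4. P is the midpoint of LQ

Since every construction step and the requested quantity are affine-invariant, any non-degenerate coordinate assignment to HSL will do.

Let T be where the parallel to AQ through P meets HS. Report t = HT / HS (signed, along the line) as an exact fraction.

Choose coordinates H = (0, 0), S = (1, 0), L = (0, 1).
1. Q lies on line SL with SQ:QL = 3:2 ⇒ Q = (2/5, 3/5)
2. G lies on line HS with HG:GS = 4:3 ⇒ G = (4/7, 0)
3. A lies on line GQ with GA:AQ = 4:1 ⇒ A = (76/175, 12/25)
4. P is the midpoint of LQ ⇒ P = (1/5, 4/5)
through P parallel to AQ: direction (-6/175, 3/25); meets HS at T = (3/7, 0)
T = H + t·(S−H) with t = 3/7

t = 3/7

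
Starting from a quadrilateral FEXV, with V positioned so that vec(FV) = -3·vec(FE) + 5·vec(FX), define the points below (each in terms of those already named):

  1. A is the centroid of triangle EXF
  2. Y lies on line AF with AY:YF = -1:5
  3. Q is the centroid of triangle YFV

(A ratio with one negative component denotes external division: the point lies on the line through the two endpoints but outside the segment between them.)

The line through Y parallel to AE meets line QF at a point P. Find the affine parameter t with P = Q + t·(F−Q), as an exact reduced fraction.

t = 6/11

Work in coordinates with F = (0, 0), E = (1, 0), X = (0, 1), V = (-3, 5).
1. A is the centroid of triangle EXF ⇒ A = (1/3, 1/3)
2. Y lies on line AF with AY:YF = -1:5 ⇒ Y = (5/12, 5/12)
3. Q is the centroid of triangle YFV ⇒ Q = (-31/36, 65/36)
through Y parallel to AE: direction (2/3, -1/3); meets QF at P = (-155/396, 325/396)
P = Q + t·(F−Q) with t = 6/11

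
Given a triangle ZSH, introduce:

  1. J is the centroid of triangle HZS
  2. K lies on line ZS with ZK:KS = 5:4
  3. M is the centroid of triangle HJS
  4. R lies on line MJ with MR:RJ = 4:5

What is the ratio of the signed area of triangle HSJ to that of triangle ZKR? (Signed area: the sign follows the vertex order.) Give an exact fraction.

Work in coordinates with Z = (0, 0), S = (1, 0), H = (0, 1).
1. J is the centroid of triangle HZS ⇒ J = (1/3, 1/3)
2. K lies on line ZS with ZK:KS = 5:4 ⇒ K = (5/9, 0)
3. M is the centroid of triangle HJS ⇒ M = (4/9, 4/9)
4. R lies on line MJ with MR:RJ = 4:5 ⇒ R = (32/81, 32/81)
2·[HSJ] = -1/3, 2·[ZKR] = 160/729
[HSJ]:[ZKR] = -1/3:160/729 = -243/160

[HSJ]:[ZKR] = -243/160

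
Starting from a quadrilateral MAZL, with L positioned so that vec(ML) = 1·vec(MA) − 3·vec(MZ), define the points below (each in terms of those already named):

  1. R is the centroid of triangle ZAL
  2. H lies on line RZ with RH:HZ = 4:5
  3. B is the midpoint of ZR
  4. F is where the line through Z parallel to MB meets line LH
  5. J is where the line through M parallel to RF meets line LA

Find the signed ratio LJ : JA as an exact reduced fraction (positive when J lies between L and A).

LJ:JA = -11/80

Work in coordinates with M = (0, 0), A = (1, 0), Z = (0, 1), L = (1, -3).
1. R is the centroid of triangle ZAL ⇒ R = (2/3, -2/3)
2. H lies on line RZ with RH:HZ = 4:5 ⇒ H = (10/27, 2/27)
3. B is the midpoint of ZR ⇒ B = (1/3, 1/6)
4. F is where the line through Z parallel to MB meets line LH ⇒ F = (10/61, 66/61)
5. J is where the line through M parallel to RF meets line LA ⇒ J = (1, -80/23)
J = L + t·(A−L) with t = -11/69, so LJ:JA = t:(1−t) = -11/69:80/69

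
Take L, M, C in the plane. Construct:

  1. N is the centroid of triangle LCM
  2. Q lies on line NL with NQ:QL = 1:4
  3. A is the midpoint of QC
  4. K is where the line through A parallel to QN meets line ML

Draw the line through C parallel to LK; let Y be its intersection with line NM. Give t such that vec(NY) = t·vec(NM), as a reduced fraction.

t = -2

Assign L = (0, 0), M = (1, 0), C = (0, 1) — the answer is frame-independent, so this choice is without loss of generality.
1. N is the centroid of triangle LCM ⇒ N = (1/3, 1/3)
2. Q lies on line NL with NQ:QL = 1:4 ⇒ Q = (4/15, 4/15)
3. A is the midpoint of QC ⇒ A = (2/15, 19/30)
4. K is where the line through A parallel to QN meets line ML ⇒ K = (-1/2, 0)
through C parallel to LK: direction (-1/2, 0); meets NM at Y = (-1, 1)
Y = N + t·(M−N) with t = -2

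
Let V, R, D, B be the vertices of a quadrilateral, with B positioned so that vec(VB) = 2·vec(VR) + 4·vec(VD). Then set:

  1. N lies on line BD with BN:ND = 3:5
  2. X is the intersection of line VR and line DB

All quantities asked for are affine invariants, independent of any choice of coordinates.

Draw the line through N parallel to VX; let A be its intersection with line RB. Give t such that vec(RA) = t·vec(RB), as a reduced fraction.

Work in coordinates with V = (0, 0), R = (1, 0), D = (0, 1), B = (2, 4).
1. N lies on line BD with BN:ND = 3:5 ⇒ N = (5/4, 23/8)
2. X is the intersection of line VR and line DB ⇒ X = (-2/3, 0)
through N parallel to VX: direction (-2/3, 0); meets RB at A = (55/32, 23/8)
A = R + t·(B−R) with t = 23/32

t = 23/32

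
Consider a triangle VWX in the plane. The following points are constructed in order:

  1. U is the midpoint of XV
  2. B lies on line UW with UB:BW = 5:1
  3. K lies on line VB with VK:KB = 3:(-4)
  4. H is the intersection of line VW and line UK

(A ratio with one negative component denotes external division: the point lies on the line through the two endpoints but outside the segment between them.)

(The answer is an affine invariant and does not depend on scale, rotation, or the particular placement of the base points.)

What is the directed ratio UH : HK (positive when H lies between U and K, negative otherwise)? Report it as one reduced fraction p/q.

Assign V = (0, 0), W = (1, 0), X = (0, 1) — the answer is frame-independent, so this choice is without loss of generality.
1. U is the midpoint of XV ⇒ U = (0, 1/2)
2. B lies on line UW with UB:BW = 5:1 ⇒ B = (5/6, 1/12)
3. K lies on line VB with VK:KB = 3:(-4) ⇒ K = (-5/2, -1/4)
4. H is the intersection of line VW and line UK ⇒ H = (-5/3, 0)
H = U + t·(K−U) with t = 2/3, so UH:HK = t:(1−t) = 2/3:1/3

UH:HK = 2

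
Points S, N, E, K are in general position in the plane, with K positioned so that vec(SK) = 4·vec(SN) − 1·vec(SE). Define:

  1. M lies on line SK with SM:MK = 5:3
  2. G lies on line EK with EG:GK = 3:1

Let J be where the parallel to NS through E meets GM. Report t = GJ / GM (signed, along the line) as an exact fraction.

t = -12

Choose coordinates S = (0, 0), N = (1, 0), E = (0, 1), K = (4, -1).
1. M lies on line SK with SM:MK = 5:3 ⇒ M = (5/2, -5/8)
2. G lies on line EK with EG:GK = 3:1 ⇒ G = (3, -1/2)
through E parallel to NS: direction (-1, 0); meets GM at J = (9, 1)
J = G + t·(M−G) with t = -12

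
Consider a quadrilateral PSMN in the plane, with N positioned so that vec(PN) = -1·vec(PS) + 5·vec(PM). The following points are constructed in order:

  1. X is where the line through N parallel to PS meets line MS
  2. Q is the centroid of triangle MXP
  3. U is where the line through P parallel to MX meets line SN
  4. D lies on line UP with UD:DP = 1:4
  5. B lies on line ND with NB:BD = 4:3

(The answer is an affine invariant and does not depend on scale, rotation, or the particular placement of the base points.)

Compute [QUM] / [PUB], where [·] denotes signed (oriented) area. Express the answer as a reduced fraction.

Choose coordinates P = (0, 0), S = (1, 0), M = (0, 1), N = (-1, 5).
1. X is where the line through N parallel to PS meets line MS ⇒ X = (-4, 5)
2. Q is the centroid of triangle MXP ⇒ Q = (-4/3, 2)
3. U is where the line through P parallel to MX meets line SN ⇒ U = (5/3, -5/3)
4. D lies on line UP with UD:DP = 1:4 ⇒ D = (4/3, -4/3)
5. B lies on line ND with NB:BD = 4:3 ⇒ B = (1/3, 29/21)
2·[QUM] = 17/9, 2·[PUB] = 20/7
[QUM]:[PUB] = 17/9:20/7 = 119/180

[QUM]:[PUB] = 119/180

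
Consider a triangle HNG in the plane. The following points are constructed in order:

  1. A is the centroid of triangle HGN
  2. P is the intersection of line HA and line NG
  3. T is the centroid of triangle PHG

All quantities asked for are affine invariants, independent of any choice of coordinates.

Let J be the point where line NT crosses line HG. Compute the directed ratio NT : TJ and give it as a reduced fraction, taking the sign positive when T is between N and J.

NT:TJ = 5

Choose coordinates H = (0, 0), N = (1, 0), G = (0, 1).
1. A is the centroid of triangle HGN ⇒ A = (1/3, 1/3)
2. P is the intersection of line HA and line NG ⇒ P = (1/2, 1/2)
3. T is the centroid of triangle PHG ⇒ T = (1/6, 1/2)
line NT meets HG at J = (0, 3/5)
T = N + t·(J−N) with t = 5/6, so NT:TJ = 5/6:1/6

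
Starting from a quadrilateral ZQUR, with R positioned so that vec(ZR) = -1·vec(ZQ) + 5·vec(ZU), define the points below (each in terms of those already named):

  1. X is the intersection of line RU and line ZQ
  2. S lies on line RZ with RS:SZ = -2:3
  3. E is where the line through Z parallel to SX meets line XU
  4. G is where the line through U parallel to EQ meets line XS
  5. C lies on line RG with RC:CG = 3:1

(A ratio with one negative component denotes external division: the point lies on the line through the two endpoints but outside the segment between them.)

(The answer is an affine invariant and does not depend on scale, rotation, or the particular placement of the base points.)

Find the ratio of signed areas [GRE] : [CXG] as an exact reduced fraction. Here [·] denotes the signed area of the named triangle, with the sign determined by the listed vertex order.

[GRE]:[CXG] = -2

Assign Z = (0, 0), Q = (1, 0), U = (0, 1), R = (-1, 5) — the answer is frame-independent, so this choice is without loss of generality.
1. X is the intersection of line RU and line ZQ ⇒ X = (1/4, 0)
2. S lies on line RZ with RS:SZ = -2:3 ⇒ S = (-3, 15)
3. E is where the line through Z parallel to SX meets line XU ⇒ E = (-13/8, 15/2)
4. G is where the line through U parallel to EQ meets line XS ⇒ G = (7/80, 3/4)
5. C lies on line RG with RC:CG = 3:1 ⇒ C = (-59/320, 29/16)
2·[GRE] = -1/16, 2·[CXG] = 1/32
[GRE]:[CXG] = -1/16:1/32 = -2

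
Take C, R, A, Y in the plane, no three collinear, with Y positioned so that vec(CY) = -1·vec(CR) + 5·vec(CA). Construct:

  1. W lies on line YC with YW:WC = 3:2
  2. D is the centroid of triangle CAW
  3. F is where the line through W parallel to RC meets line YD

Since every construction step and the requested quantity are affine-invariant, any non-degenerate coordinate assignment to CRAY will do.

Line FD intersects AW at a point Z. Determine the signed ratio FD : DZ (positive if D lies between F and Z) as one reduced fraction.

FD:DZ = -11/8

Work in coordinates with C = (0, 0), R = (1, 0), A = (0, 1), Y = (-1, 5).
1. W lies on line YC with YW:WC = 3:2 ⇒ W = (-2/5, 2)
2. D is the centroid of triangle CAW ⇒ D = (-2/15, 1)
3. F is where the line through W parallel to RC meets line YD ⇒ F = (-7/20, 2)
line FD meets AW at Z = (-16/55, 19/11)
D = F + t·(Z−F) with t = 11/3, so FD:DZ = 11/3:-8/3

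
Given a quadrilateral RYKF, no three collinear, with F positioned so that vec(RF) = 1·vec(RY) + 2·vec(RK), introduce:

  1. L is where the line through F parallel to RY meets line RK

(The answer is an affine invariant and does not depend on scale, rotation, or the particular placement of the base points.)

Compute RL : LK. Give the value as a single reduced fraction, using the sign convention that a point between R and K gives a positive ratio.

RL:LK = -2

Set R = (0, 0), Y = (1, 0), K = (0, 1), F = (1, 2); any affine frame gives the same invariant.
1. L is where the line through F parallel to RY meets line RK ⇒ L = (0, 2)
L = R + t·(K−R) with t = 2, so RL:LK = t:(1−t) = 2:-1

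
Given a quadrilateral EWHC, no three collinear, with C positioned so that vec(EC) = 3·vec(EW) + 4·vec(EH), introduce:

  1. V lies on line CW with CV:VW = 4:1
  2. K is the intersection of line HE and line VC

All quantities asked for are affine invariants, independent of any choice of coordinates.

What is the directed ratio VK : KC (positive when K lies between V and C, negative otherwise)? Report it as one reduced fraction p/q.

VK:KC = -7/15

Assign E = (0, 0), W = (1, 0), H = (0, 1), C = (3, 4) — the answer is frame-independent, so this choice is without loss of generality.
1. V lies on line CW with CV:VW = 4:1 ⇒ V = (7/5, 4/5)
2. K is the intersection of line HE and line VC ⇒ K = (0, -2)
K = V + t·(C−V) with t = -7/8, so VK:KC = t:(1−t) = -7/8:15/8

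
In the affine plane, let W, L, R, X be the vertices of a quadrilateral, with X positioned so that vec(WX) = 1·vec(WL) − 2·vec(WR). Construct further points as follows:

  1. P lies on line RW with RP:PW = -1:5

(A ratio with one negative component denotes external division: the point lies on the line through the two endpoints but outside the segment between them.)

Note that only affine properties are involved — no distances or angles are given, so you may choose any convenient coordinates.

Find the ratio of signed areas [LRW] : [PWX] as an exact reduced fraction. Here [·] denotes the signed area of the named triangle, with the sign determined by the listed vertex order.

Work in coordinates with W = (0, 0), L = (1, 0), R = (0, 1), X = (1, -2).
1. P lies on line RW with RP:PW = -1:5 ⇒ P = (0, 5/4)
2·[LRW] = 1, 2·[PWX] = 5/4
[LRW]:[PWX] = 1:5/4 = 4/5

[LRW]:[PWX] = 4/5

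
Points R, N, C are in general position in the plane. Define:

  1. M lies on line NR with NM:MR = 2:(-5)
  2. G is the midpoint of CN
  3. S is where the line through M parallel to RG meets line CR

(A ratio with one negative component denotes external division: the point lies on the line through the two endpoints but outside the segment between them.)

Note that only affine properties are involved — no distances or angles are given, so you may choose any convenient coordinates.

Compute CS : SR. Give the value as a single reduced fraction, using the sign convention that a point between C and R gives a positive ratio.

CS:SR = -8/5

Work in coordinates with R = (0, 0), N = (1, 0), C = (0, 1).
1. M lies on line NR with NM:MR = 2:(-5) ⇒ M = (5/3, 0)
2. G is the midpoint of CN ⇒ G = (1/2, 1/2)
3. S is where the line through M parallel to RG meets line CR ⇒ S = (0, -5/3)
S = C + t·(R−C) with t = 8/3, so CS:SR = t:(1−t) = 8/3:-5/3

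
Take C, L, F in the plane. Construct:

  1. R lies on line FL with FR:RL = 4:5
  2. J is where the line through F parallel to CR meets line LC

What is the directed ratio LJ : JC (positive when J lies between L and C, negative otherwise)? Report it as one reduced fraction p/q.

Assign C = (0, 0), L = (1, 0), F = (0, 1) — the answer is frame-independent, so this choice is without loss of generality.
1. R lies on line FL with FR:RL = 4:5 ⇒ R = (4/9, 5/9)
2. J is where the line through F parallel to CR meets line LC ⇒ J = (-4/5, 0)
J = L + t·(C−L) with t = 9/5, so LJ:JC = t:(1−t) = 9/5:-4/5

LJ:JC = -9/4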